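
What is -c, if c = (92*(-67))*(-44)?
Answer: -271216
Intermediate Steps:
c = 271216 (c = -6164*(-44) = 271216)
-c = -1*271216 = -271216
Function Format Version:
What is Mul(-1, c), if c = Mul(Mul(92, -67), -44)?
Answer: -271216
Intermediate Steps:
c = 271216 (c = Mul(-6164, -44) = 271216)
Mul(-1, c) = Mul(-1, 271216) = -271216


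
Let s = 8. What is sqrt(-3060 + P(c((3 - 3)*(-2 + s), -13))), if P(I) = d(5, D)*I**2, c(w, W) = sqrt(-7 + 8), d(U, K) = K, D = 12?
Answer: 2*I*sqrt(762) ≈ 55.209*I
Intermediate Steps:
c(w, W) = 1 (c(w, W) = sqrt(1) = 1)
P(I) = 12*I**2
sqrt(-3060 + P(c((3 - 3)*(-2 + s), -13))) = sqrt(-3060 + 12*1**2) = sqrt(-3060 + 12*1) = sqrt(-3060 + 12) = sqrt(-3048) = 2*I*sqrt(762)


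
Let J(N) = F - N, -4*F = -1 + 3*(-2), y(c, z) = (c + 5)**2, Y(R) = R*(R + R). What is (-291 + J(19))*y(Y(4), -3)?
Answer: -1687977/4 ≈ -4.2199e+5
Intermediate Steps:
Y(R) = 2*R**2 (Y(R) = R*(2*R) = 2*R**2)
y(c, z) = (5 + c)**2
F = 7/4 (F = -(-1 + 3*(-2))/4 = -(-1 - 6)/4 = -1/4*(-7) = 7/4 ≈ 1.7500)
J(N) = 7/4 - N
(-291 + J(19))*y(Y(4), -3) = (-291 + (7/4 - 1*19))*(5 + 2*4**2)**2 = (-291 + (7/4 - 19))*(5 + 2*16)**2 = (-291 - 69/4)*(5 + 32)**2 = -1233/4*37**2 = -1233/4*1369 = -1687977/4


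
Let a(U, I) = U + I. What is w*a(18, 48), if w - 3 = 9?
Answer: 792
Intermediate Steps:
w = 12 (w = 3 + 9 = 12)
a(U, I) = I + U
w*a(18, 48) = 12*(48 + 18) = 12*66 = 792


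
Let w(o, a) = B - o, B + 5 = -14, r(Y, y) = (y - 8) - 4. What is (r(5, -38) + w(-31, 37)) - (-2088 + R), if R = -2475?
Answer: 4525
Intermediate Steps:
r(Y, y) = -12 + y (r(Y, y) = (-8 + y) - 4 = -12 + y)
B = -19 (B = -5 - 14 = -19)
w(o, a) = -19 - o
(r(5, -38) + w(-31, 37)) - (-2088 + R) = ((-12 - 38) + (-19 - 1*(-31))) - (-2088 - 2475) = (-50 + (-19 + 31)) - 1*(-4563) = (-50 + 12) + 4563 = -38 + 4563 = 4525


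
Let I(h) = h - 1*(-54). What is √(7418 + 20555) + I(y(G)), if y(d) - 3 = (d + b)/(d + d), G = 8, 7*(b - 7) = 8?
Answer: 6497/112 + √27973 ≈ 225.26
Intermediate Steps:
b = 57/7 (b = 7 + (⅐)*8 = 7 + 8/7 = 57/7 ≈ 8.1429)
y(d) = 3 + (57/7 + d)/(2*d) (y(d) = 3 + (d + 57/7)/(d + d) = 3 + (57/7 + d)/((2*d)) = 3 + (57/7 + d)*(1/(2*d)) = 3 + (57/7 + d)/(2*d))
I(h) = 54 + h (I(h) = h + 54 = 54 + h)
√(7418 + 20555) + I(y(G)) = √(7418 + 20555) + (54 + (1/14)*(57 + 49*8)/8) = √27973 + (54 + (1/14)*(⅛)*(57 + 392)) = √27973 + (54 + (1/14)*(⅛)*449) = √27973 + (54 + 449/112) = √27973 + 6497/112 = 6497/112 + √27973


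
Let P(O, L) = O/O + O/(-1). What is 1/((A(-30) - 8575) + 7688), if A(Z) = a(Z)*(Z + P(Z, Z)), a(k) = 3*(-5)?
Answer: -1/902 ≈ -0.0011086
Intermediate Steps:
P(O, L) = 1 - O (P(O, L) = 1 + O*(-1) = 1 - O)
a(k) = -15
A(Z) = -15 (A(Z) = -15*(Z + (1 - Z)) = -15*1 = -15)
1/((A(-30) - 8575) + 7688) = 1/((-15 - 8575) + 7688) = 1/(-8590 + 7688) = 1/(-902) = -1/902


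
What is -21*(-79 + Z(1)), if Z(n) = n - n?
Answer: 1659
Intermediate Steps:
Z(n) = 0
-21*(-79 + Z(1)) = -21*(-79 + 0) = -21*(-79) = 1659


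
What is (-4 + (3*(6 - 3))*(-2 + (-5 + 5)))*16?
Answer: -352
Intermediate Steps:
(-4 + (3*(6 - 3))*(-2 + (-5 + 5)))*16 = (-4 + (3*3)*(-2 + 0))*16 = (-4 + 9*(-2))*16 = (-4 - 18)*16 = -22*16 = -352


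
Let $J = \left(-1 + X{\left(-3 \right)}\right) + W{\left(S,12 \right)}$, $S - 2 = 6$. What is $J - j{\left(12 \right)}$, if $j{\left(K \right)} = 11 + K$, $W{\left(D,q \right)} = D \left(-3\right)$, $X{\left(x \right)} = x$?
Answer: $-51$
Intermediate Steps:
$S = 8$ ($S = 2 + 6 = 8$)
$W{\left(D,q \right)} = - 3 D$
$J = -28$ ($J = \left(-1 - 3\right) - 24 = -4 - 24 = -28$)
$J - j{\left(12 \right)} = -28 - \left(11 + 12\right) = -28 - 23 = -51$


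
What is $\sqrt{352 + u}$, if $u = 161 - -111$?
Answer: $4 \sqrt{39} \approx 24.98$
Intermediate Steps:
$u = 272$ ($u = 161 + 111 = 272$)
$\sqrt{352 + u} = \sqrt{352 + 272} = \sqrt{624} = 4 \sqrt{39}$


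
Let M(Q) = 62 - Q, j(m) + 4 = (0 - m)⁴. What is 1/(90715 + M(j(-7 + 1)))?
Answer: 1/89485 ≈ 1.1175e-5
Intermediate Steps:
j(m) = -4 + m⁴ (j(m) = -4 + (0 - m)⁴ = -4 + (-m)⁴ = -4 + m⁴)
1/(90715 + M(j(-7 + 1))) = 1/(90715 + (62 - (-4 + (-7 + 1)⁴))) = 1/(90715 + (62 - (-4 + (-6)⁴))) = 1/(90715 + (62 - (-4 + 1296))) = 1/(90715 + (62 - 1*1292)) = 1/(90715 + (62 - 1292)) = 1/(90715 - 1230) = 1/89485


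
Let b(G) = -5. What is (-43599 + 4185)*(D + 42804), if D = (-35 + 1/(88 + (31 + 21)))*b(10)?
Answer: -23715620577/14 ≈ -1.6940e+9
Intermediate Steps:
D = 4899/28 (D = (-35 + 1/(88 + (31 + 21)))*(-5) = (-35 + 1/(88 + 52))*(-5) = (-35 + 1/140)*(-5) = -4899/140*(-5) = 4899/28 ≈ 174.96)
(-43599 + 4185)*(D + 42804) = (-43599 + 4185)*(4899/28 + 42804) = -39414*1203411/28 = -23715620577/14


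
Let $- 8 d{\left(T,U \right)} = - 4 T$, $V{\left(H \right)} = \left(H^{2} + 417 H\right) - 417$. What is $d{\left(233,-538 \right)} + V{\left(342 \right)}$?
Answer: $\frac{518555}{2} \approx 2.5928 \cdot 10^{5}$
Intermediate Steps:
$V{\left(H \right)} = -417 + H^{2} + 417 H$
$d{\left(T,U \right)} = \frac{T}{2}$ ($d{\left(T,U \right)} = - \frac{\left(-4\right) T}{8} = \frac{T}{2}$)
$d{\left(233,-538 \right)} + V{\left(342 \right)} = \frac{1}{2} \cdot 233 + \left(-417 + 342^{2} + 417 \cdot 342\right) = \frac{233}{2} + \left(-417 + 116964 + 142614\right) = \frac{233}{2} + 259161 = \frac{518555}{2}$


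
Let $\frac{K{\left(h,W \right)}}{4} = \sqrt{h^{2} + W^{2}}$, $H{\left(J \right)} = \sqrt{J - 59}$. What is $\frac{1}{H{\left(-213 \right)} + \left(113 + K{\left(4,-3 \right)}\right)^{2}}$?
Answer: $\frac{17689}{312900993} - \frac{4 i \sqrt{17}}{312900993} \approx 5.6532 \cdot 10^{-5} - 5.2708 \cdot 10^{-8} i$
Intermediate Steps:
$H{\left(J \right)} = \sqrt{-59 + J}$
$K{\left(h,W \right)} = 4 \sqrt{W^{2} + h^{2}}$ ($K{\left(h,W \right)} = 4 \sqrt{h^{2} + W^{2}} = 4 \sqrt{W^{2} + h^{2}}$)
$\frac{1}{H{\left(-213 \right)} + \left(113 + K{\left(4,-3 \right)}\right)^{2}} = \frac{1}{\sqrt{-59 - 213} + \left(113 + 4 \sqrt{\left(-3\right)^{2} + 4^{2}}\right)^{2}} = \frac{1}{\sqrt{-272} + \left(113 + 4 \sqrt{9 + 16}\right)^{2}} = \frac{1}{4 i \sqrt{17} + \left(113 + 4 \sqrt{25}\right)^{2}} = \frac{1}{4 i \sqrt{17} + \left(113 + 4 \cdot 5\right)^{2}} = \frac{1}{4 i \sqrt{17} + \left(113 + 20\right)^{2}} = \frac{1}{4 i \sqrt{17} + 133^{2}} = \frac{1}{4 i \sqrt{17} + 17689} = \frac{1}{17689 + 4 i \sqrt{17}}$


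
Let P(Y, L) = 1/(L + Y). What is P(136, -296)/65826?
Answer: -1/10532160 ≈ -9.4947e-8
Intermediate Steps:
P(136, -296)/65826 = 1/((-296 + 136)*65826) = (1/65826)/(-160) = -1/160*1/65826 = -1/10532160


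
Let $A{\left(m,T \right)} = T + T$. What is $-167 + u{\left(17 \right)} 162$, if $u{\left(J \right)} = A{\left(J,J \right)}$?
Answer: $5341$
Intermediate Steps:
$A{\left(m,T \right)} = 2 T$
$u{\left(J \right)} = 2 J$
$-167 + u{\left(17 \right)} 162 = -167 + 2 \cdot 17 \cdot 162 = -167 + 34 \cdot 162 = -167 + 5508 = 5341$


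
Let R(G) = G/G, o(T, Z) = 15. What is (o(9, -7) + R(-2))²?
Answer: 256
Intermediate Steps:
R(G) = 1
(o(9, -7) + R(-2))² = (15 + 1)² = 16² = 256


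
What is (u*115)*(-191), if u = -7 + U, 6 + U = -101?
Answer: 2504010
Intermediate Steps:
U = -107 (U = -6 - 101 = -107)
u = -114 (u = -7 - 107 = -114)
(u*115)*(-191) = -114*115*(-191) = -13110*(-191) = 2504010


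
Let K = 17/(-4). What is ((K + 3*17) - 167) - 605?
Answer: -2901/4 ≈ -725.25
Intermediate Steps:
K = -17/4 (K = 17*(-¼) = -17/4 ≈ -4.2500)
((K + 3*17) - 167) - 605 = ((-17/4 + 3*17) - 167) - 605 = ((-17/4 + 51) - 167) - 605 = (187/4 - 167) - 605 = -481/4 - 605 = -2901/4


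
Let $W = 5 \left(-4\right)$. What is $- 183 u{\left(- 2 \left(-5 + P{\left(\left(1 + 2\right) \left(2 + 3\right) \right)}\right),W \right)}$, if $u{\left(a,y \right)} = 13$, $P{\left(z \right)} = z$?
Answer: $-2379$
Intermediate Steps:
$W = -20$
$- 183 u{\left(- 2 \left(-5 + P{\left(\left(1 + 2\right) \left(2 + 3\right) \right)}\right),W \right)} = \left(-183\right) 13 = -2379$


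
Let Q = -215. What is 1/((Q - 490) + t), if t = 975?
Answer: 1/270 ≈ 0.0037037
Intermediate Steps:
1/((Q - 490) + t) = 1/((-215 - 490) + 975) = 1/(-705 + 975) = 1/270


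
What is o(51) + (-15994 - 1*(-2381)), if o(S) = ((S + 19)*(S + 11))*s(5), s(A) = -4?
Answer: -30973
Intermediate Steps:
o(S) = -4*(11 + S)*(19 + S) (o(S) = ((S + 19)*(S + 11))*(-4) = ((19 + S)*(11 + S))*(-4) = ((11 + S)*(19 + S))*(-4) = -4*(11 + S)*(19 + S))
o(51) + (-15994 - 1*(-2381)) = (-836 - 120*51 - 4*51**2) + (-15994 - 1*(-2381)) = (-836 - 6120 - 4*2601) + (-15994 + 2381) = (-836 - 6120 - 10404) - 13613 = -17360 - 13613 = -30973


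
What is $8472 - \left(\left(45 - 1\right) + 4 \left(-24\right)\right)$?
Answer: $8524$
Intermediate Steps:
$8472 - \left(\left(45 - 1\right) + 4 \left(-24\right)\right) = 8472 - \left(\left(45 - 1\right) - 96\right) = 8472 - \left(44 - 96\right) = 8472 - -52 = 8472 + 52 = 8524$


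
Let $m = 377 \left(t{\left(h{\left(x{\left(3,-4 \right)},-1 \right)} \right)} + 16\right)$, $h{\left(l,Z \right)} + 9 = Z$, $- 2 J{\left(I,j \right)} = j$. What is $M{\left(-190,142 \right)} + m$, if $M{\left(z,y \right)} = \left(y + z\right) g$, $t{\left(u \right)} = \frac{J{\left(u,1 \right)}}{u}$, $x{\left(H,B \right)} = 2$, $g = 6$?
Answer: $\frac{115257}{20} \approx 5762.9$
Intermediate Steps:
$J{\left(I,j \right)} = - \frac{j}{2}$
$h{\left(l,Z \right)} = -9 + Z$
$t{\left(u \right)} = - \frac{1}{2 u}$ ($t{\left(u \right)} = \frac{\left(- \frac{1}{2}\right) 1}{u} = - \frac{1}{2 u}$)
$m = \frac{121017}{20}$ ($m = 377 \left(- \frac{1}{2 \left(-9 - 1\right)} + 16\right) = 377 \left(- \frac{1}{2 \left(-10\right)} + 16\right) = 377 \left(\left(- \frac{1}{2}\right) \left(- \frac{1}{10}\right) + 16\right) = 377 \left(\frac{1}{20} + 16\right) = 377 \cdot \frac{321}{20} = \frac{121017}{20} \approx 6050.9$)
$M{\left(z,y \right)} = 6 y + 6 z$ ($M{\left(z,y \right)} = \left(y + z\right) 6 = 6 y + 6 z$)
$M{\left(-190,142 \right)} + m = \left(6 \cdot 142 + 6 \left(-190\right)\right) + \frac{121017}{20} = \left(852 - 1140\right) + \frac{121017}{20} = -288 + \frac{121017}{20} = \frac{115257}{20}$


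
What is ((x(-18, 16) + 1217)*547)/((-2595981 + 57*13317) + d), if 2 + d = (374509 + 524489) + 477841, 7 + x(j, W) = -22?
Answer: -59076/41825 ≈ -1.4125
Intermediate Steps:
x(j, W) = -29 (x(j, W) = -7 - 22 = -29)
d = 1376837 (d = -2 + ((374509 + 524489) + 477841) = -2 + (898998 + 477841) = -2 + 1376839 = 1376837)
((x(-18, 16) + 1217)*547)/((-2595981 + 57*13317) + d) = ((-29 + 1217)*547)/((-2595981 + 57*13317) + 1376837) = (1188*547)/((-2595981 + 759069) + 1376837) = 649836/(-1836912 + 1376837) = 649836/(-460075) = 649836*(-1/460075) = -59076/41825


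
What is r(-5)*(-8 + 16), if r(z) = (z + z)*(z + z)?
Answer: 800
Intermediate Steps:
r(z) = 4*z² (r(z) = (2*z)*(2*z) = 4*z²)
r(-5)*(-8 + 16) = (4*(-5)²)*(-8 + 16) = (4*25)*8 = 100*8 = 800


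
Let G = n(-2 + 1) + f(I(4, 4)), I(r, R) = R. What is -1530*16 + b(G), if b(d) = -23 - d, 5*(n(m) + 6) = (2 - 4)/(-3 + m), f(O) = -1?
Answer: -244961/10 ≈ -24496.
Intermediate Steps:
n(m) = -6 - 2/(5*(-3 + m)) (n(m) = -6 + ((2 - 4)/(-3 + m))/5 = -6 + (-2/(-3 + m))/5 = -6 - 2/(5*(-3 + m)))
G = -69/10 (G = 2*(44 - 15*(-2 + 1))/(5*(-3 + (-2 + 1))) - 1 = 2*(44 - 15*(-1))/(5*(-3 - 1)) - 1 = (2/5)*(44 + 15)/(-4) - 1 = (2/5)*(-1/4)*59 - 1 = -59/10 - 1 = -69/10 ≈ -6.9000)
-1530*16 + b(G) = -1530*16 + (-23 - 1*(-69/10)) = -85*288 + (-23 + 69/10) = -24480 - 161/10 = -244961/10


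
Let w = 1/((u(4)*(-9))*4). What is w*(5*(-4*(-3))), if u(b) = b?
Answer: -5/12 ≈ -0.41667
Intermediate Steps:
w = -1/144 (w = 1/((4*(-9))*4) = 1/(-36*4) = 1/(-144) = -1/144 ≈ -0.0069444)
w*(5*(-4*(-3))) = -5*(-4*(-3))/144 = -5*12/144 = -1/144*60 = -5/12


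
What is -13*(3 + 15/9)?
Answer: -182/3 ≈ -60.667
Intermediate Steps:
-13*(3 + 15/9) = -13*(3 + 15*(1/9)) = -13*(3 + 5/3) = -13*14/3 = -182/3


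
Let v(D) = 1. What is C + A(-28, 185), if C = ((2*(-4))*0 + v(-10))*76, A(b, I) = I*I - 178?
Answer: 34123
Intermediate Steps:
A(b, I) = -178 + I² (A(b, I) = I² - 178 = -178 + I²)
C = 76 (C = ((2*(-4))*0 + 1)*76 = (-8*0 + 1)*76 = (0 + 1)*76 = 1*76 = 76)
C + A(-28, 185) = 76 + (-178 + 185²) = 76 + (-178 + 34225) = 76 + 34047 = 34123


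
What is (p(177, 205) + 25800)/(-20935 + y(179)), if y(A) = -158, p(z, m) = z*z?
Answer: -19043/7031 ≈ -2.7084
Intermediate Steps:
p(z, m) = z²
(p(177, 205) + 25800)/(-20935 + y(179)) = (177² + 25800)/(-20935 - 158) = (31329 + 25800)/(-21093) = 57129*(-1/21093) = -19043/7031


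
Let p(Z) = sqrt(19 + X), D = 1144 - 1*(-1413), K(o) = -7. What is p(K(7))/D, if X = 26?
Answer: 3*sqrt(5)/2557 ≈ 0.0026235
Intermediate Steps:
D = 2557 (D = 1144 + 1413 = 2557)
p(Z) = 3*sqrt(5) (p(Z) = sqrt(19 + 26) = sqrt(45) = 3*sqrt(5))
p(K(7))/D = (3*sqrt(5))/2557 = (3*sqrt(5))*(1/2557) = 3*sqrt(5)/2557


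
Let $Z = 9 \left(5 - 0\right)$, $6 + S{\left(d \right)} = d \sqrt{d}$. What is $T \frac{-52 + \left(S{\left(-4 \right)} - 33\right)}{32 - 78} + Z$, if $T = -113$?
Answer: $- \frac{8213}{46} - \frac{452 i}{23} \approx -178.54 - 19.652 i$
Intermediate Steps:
$S{\left(d \right)} = -6 + d^{\frac{3}{2}}$ ($S{\left(d \right)} = -6 + d \sqrt{d} = -6 + d^{\frac{3}{2}}$)
$Z = 45$ ($Z = 9 \left(5 + 0\right) = 9 \cdot 5 = 45$)
$T \frac{-52 + \left(S{\left(-4 \right)} - 33\right)}{32 - 78} + Z = - 113 \frac{-52 - \left(39 + 8 i\right)}{32 - 78} + 45 = - 113 \frac{-52 - \left(39 + 8 i\right)}{-46} + 45 = - 113 \left(-52 - \left(39 + 8 i\right)\right) \left(- \frac{1}{46}\right) + 45 = - 113 \left(-91 - 8 i\right) \left(- \frac{1}{46}\right) + 45 = - 113 \left(\frac{91}{46} + \frac{4 i}{23}\right) + 45 = \left(- \frac{10283}{46} - \frac{452 i}{23}\right) + 45 = - \frac{8213}{46} - \frac{452 i}{23}$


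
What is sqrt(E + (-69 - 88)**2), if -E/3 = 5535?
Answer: 2*sqrt(2011) ≈ 89.688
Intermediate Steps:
E = -16605 (E = -3*5535 = -16605)
sqrt(E + (-69 - 88)**2) = sqrt(-16605 + (-69 - 88)**2) = sqrt(-16605 + (-157)**2) = sqrt(-16605 + 24649) = sqrt(8044) = 2*sqrt(2011)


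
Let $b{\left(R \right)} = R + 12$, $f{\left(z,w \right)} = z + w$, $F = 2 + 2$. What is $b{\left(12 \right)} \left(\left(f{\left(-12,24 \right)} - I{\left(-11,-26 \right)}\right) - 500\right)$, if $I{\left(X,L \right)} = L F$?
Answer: $-9216$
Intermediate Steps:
$F = 4$
$f{\left(z,w \right)} = w + z$
$b{\left(R \right)} = 12 + R$
$I{\left(X,L \right)} = 4 L$ ($I{\left(X,L \right)} = L 4 = 4 L$)
$b{\left(12 \right)} \left(\left(f{\left(-12,24 \right)} - I{\left(-11,-26 \right)}\right) - 500\right) = \left(12 + 12\right) \left(\left(\left(24 - 12\right) - 4 \left(-26\right)\right) - 500\right) = 24 \left(\left(12 - -104\right) - 500\right) = 24 \left(\left(12 + 104\right) - 500\right) = 24 \left(116 - 500\right) = 24 \left(-384\right) = -9216$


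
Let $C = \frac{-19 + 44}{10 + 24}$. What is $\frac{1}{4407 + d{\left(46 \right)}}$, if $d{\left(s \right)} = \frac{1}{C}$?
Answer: $\frac{25}{110209} \approx 0.00022684$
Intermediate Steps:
$C = \frac{25}{34} \approx 0.73529$
$d{\left(s \right)} = \frac{34}{25}$ ($d{\left(s \right)} = \frac{1}{\frac{25}{34}} = \frac{34}{25}$)
$\frac{1}{4407 + d{\left(46 \right)}} = \frac{1}{4407 + \frac{34}{25}} = \frac{1}{\frac{110209}{25}} = \frac{25}{110209}$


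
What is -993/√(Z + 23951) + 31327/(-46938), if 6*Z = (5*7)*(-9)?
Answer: -31327/46938 - 993*√95594/47797 ≈ -7.0908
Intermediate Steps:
Z = -105/2 (Z = ((5*7)*(-9))/6 = (35*(-9))/6 = (⅙)*(-315) = -105/2 ≈ -52.500)
-993/√(Z + 23951) + 31327/(-46938) = -993/√(-105/2 + 23951) + 31327/(-46938) = -993*√95594/47797 + 31327*(-1/46938) = -993*√95594/47797 - 31327/46938 = -31327/46938 - 993*√95594/47797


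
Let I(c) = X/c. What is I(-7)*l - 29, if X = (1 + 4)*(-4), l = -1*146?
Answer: -3123/7 ≈ -446.14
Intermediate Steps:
l = -146
X = -20 (X = 5*(-4) = -20)
I(c) = -20/c
I(-7)*l - 29 = -20/(-7)*(-146) - 29 = -20*(-⅐)*(-146) - 29 = (20/7)*(-146) - 29 = -2920/7 - 29 = -3123/7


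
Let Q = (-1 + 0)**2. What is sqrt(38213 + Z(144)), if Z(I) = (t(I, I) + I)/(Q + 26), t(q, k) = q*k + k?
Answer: 5*sqrt(14037)/3 ≈ 197.46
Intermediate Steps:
Q = 1 (Q = (-1)**2 = 1)
t(q, k) = k + k*q (t(q, k) = k*q + k = k + k*q)
Z(I) = I/27 + I*(1 + I)/27 (Z(I) = (I*(1 + I) + I)/(1 + 26) = (I + I*(1 + I))/27 = (I + I*(1 + I))*(1/27) = I/27 + I*(1 + I)/27)
sqrt(38213 + Z(144)) = sqrt(38213 + (1/27)*144*(2 + 144)) = sqrt(38213 + (1/27)*144*146) = sqrt(38213 + 2336/3) = sqrt(116975/3) = 5*sqrt(14037)/3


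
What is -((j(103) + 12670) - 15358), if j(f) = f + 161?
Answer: 2424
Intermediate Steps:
j(f) = 161 + f
-((j(103) + 12670) - 15358) = -(((161 + 103) + 12670) - 15358) = -((264 + 12670) - 15358) = -(12934 - 15358) = -1*(-2424) = 2424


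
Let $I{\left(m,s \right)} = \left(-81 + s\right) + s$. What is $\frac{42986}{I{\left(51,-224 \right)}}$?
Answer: $- \frac{42986}{529} \approx -81.259$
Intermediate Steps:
$I{\left(m,s \right)} = -81 + 2 s$
$\frac{42986}{I{\left(51,-224 \right)}} = \frac{42986}{-81 + 2 \left(-224\right)} = \frac{42986}{-81 - 448} = \frac{42986}{-529} = 42986 \left(- \frac{1}{529}\right) = - \frac{42986}{529}$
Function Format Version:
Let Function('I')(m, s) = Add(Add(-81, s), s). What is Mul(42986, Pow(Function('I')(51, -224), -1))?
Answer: Rational(-42986, 529) ≈ -81.259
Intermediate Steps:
Function('I')(m, s) = Add(-81, Mul(2, s))
Mul(42986, Pow(Function('I')(51, -224), -1)) = Mul(42986, Pow(Add(-81, Mul(2, -224)), -1)) = Mul(42986, Pow(Add(-81, -448), -1)) = Mul(42986, Pow(-529, -1)) = Mul(42986, Rational(-1, 529)) = Rational(-42986, 529)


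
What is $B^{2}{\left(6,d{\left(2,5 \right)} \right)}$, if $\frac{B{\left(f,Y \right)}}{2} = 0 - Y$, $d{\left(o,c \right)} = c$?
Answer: $100$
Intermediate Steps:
$B{\left(f,Y \right)} = - 2 Y$ ($B{\left(f,Y \right)} = 2 \left(0 - Y\right) = 2 \left(- Y\right) = - 2 Y$)
$B^{2}{\left(6,d{\left(2,5 \right)} \right)} = \left(\left(-2\right) 5\right)^{2} = \left(-10\right)^{2} = 100$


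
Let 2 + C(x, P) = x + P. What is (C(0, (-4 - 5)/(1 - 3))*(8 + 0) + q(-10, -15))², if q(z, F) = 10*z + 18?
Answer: 3844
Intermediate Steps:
q(z, F) = 18 + 10*z
C(x, P) = -2 + P + x (C(x, P) = -2 + (x + P) = -2 + (P + x) = -2 + P + x)
(C(0, (-4 - 5)/(1 - 3))*(8 + 0) + q(-10, -15))² = ((-2 + (-4 - 5)/(1 - 3) + 0)*(8 + 0) + (18 + 10*(-10)))² = ((-2 - 9/(-2) + 0)*8 + (18 - 100))² = ((-2 - 9*(-½) + 0)*8 - 82)² = ((-2 + 9/2 + 0)*8 - 82)² = ((5/2)*8 - 82)² = (20 - 82)² = (-62)² = 3844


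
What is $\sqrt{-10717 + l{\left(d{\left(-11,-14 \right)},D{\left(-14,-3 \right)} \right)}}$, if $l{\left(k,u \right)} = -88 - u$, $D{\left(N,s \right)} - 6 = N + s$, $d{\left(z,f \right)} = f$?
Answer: $i \sqrt{10794} \approx 103.89 i$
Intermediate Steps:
$D{\left(N,s \right)} = 6 + N + s$ ($D{\left(N,s \right)} = 6 + \left(N + s\right) = 6 + N + s$)
$\sqrt{-10717 + l{\left(d{\left(-11,-14 \right)},D{\left(-14,-3 \right)} \right)}} = \sqrt{-10717 - 77} = \sqrt{-10794} = i \sqrt{10794}$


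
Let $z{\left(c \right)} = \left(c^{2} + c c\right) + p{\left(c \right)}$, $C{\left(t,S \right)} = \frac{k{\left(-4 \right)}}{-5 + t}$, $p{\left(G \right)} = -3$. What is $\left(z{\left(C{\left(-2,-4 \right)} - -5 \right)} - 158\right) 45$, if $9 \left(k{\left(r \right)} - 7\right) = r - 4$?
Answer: $- \frac{2519045}{441} \approx -5712.1$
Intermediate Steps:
$k{\left(r \right)} = \frac{59}{9} + \frac{r}{9}$ ($k{\left(r \right)} = 7 + \frac{r - 4}{9} = 7 + \frac{-4 + r}{9} = 7 + \left(- \frac{4}{9} + \frac{r}{9}\right) = \frac{59}{9} + \frac{r}{9}$)
$C{\left(t,S \right)} = \frac{55}{9 \left(-5 + t\right)}$ ($C{\left(t,S \right)} = \frac{\frac{59}{9} + \frac{1}{9} \left(-4\right)}{-5 + t} = \frac{\frac{59}{9} - \frac{4}{9}}{-5 + t} = \frac{55}{9 \left(-5 + t\right)}$)
$z{\left(c \right)} = -3 + 2 c^{2}$ ($z{\left(c \right)} = \left(c^{2} + c c\right) - 3 = \left(c^{2} + c^{2}\right) - 3 = 2 c^{2} - 3 = -3 + 2 c^{2}$)
$\left(z{\left(C{\left(-2,-4 \right)} - -5 \right)} - 158\right) 45 = \left(\left(-3 + 2 \left(\frac{55}{9 \left(-5 - 2\right)} - -5\right)^{2}\right) - 158\right) 45 = \left(\left(-3 + 2 \left(\frac{55}{9 \left(-7\right)} + 5\right)^{2}\right) - 158\right) 45 = \left(\left(-3 + 2 \left(\frac{55}{9} \left(- \frac{1}{7}\right) + 5\right)^{2}\right) - 158\right) 45 = \left(\left(-3 + 2 \left(- \frac{55}{63} + 5\right)^{2}\right) - 158\right) 45 = \left(\left(-3 + 2 \left(\frac{260}{63}\right)^{2}\right) - 158\right) 45 = \left(\left(-3 + 2 \cdot \frac{67600}{3969}\right) - 158\right) 45 = \left(\left(-3 + \frac{135200}{3969}\right) - 158\right) 45 = \left(\frac{123293}{3969} - 158\right) 45 = \left(- \frac{503809}{3969}\right) 45 = - \frac{2519045}{441}$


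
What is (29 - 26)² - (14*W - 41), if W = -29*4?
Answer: 1674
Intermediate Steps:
W = -116
(29 - 26)² - (14*W - 41) = (29 - 26)² - (14*(-116) - 41) = 3² - (-1624 - 41) = 9 - 1*(-1665) = 9 + 1665 = 1674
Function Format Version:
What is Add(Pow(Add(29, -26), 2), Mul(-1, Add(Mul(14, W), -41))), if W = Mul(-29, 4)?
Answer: 1674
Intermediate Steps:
W = -116
Add(Pow(Add(29, -26), 2), Mul(-1, Add(Mul(14, W), -41))) = Add(Pow(Add(29, -26), 2), Mul(-1, Add(Mul(14, -116), -41))) = Add(Pow(3, 2), Mul(-1, Add(-1624, -41))) = Add(9, Mul(-1, -1665)) = Add(9, 1665) = 1674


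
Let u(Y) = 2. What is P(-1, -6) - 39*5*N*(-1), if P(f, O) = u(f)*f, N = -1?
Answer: -197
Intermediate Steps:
P(f, O) = 2*f
P(-1, -6) - 39*5*N*(-1) = 2*(-1) - 39*5*(-1)*(-1) = -2 - (-195)*(-1) = -2 - 39*5 = -2 - 195 = -197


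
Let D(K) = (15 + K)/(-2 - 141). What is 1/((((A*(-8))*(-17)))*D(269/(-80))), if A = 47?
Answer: -1430/743869 ≈ -0.0019224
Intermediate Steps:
D(K) = -15/143 - K/143 (D(K) = (15 + K)/(-143) = (15 + K)*(-1/143) = -15/143 - K/143)
1/((((A*(-8))*(-17)))*D(269/(-80))) = 1/((((47*(-8))*(-17)))*(-15/143 - 269/(143*(-80)))) = 1/(((-376*(-17)))*(-15/143 - 269*(-1)/(143*80))) = 1/(6392*(-15/143 - 1/143*(-269/80))) = 1/(6392*(-15/143 + 269/11440)) = 1/(6392*(-931/11440)) = (1/6392)*(-11440/931) = -1430/743869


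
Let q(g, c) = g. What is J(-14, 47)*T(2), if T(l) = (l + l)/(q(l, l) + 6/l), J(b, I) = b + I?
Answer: 132/5 ≈ 26.400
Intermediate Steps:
J(b, I) = I + b
T(l) = 2*l/(l + 6/l) (T(l) = (l + l)/(l + 6/l) = (2*l)/(l + 6/l) = 2*l/(l + 6/l))
J(-14, 47)*T(2) = (47 - 14)*(2*2**2/(6 + 2**2)) = 33*(2*4/(6 + 4)) = 33*(2*4/10) = 33*(2*4*(1/10)) = 33*(4/5) = 132/5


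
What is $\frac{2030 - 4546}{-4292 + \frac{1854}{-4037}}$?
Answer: $\frac{5078546}{8664329} \approx 0.58614$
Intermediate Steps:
$\frac{2030 - 4546}{-4292 + \frac{1854}{-4037}} = - \frac{2516}{-4292 + 1854 \left(- \frac{1}{4037}\right)} = - \frac{2516}{-4292 - \frac{1854}{4037}} = - \frac{2516}{- \frac{17328658}{4037}} = \left(-2516\right) \left(- \frac{4037}{17328658}\right) = \frac{5078546}{8664329}$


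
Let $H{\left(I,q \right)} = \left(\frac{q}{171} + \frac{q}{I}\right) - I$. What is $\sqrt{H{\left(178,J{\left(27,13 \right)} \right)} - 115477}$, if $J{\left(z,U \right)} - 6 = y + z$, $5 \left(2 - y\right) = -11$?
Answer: $\frac{28 i \sqrt{94910985285}}{25365} \approx 340.08 i$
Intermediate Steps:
$y = \frac{21}{5}$ ($y = 2 - - \frac{11}{5} = 2 + \frac{11}{5} = \frac{21}{5} \approx 4.2$)
$J{\left(z,U \right)} = \frac{51}{5} + z$ ($J{\left(z,U \right)} = 6 + \left(\frac{21}{5} + z\right) = \frac{51}{5} + z$)
$H{\left(I,q \right)} = - I + \frac{q}{171} + \frac{q}{I}$ ($H{\left(I,q \right)} = \left(q \frac{1}{171} + \frac{q}{I}\right) - I = \left(\frac{q}{171} + \frac{q}{I}\right) - I = - I + \frac{q}{171} + \frac{q}{I}$)
$\sqrt{H{\left(178,J{\left(27,13 \right)} \right)} - 115477} = \sqrt{\left(\left(-1\right) 178 + \frac{\frac{51}{5} + 27}{171} + \frac{\frac{51}{5} + 27}{178}\right) - 115477} = \sqrt{\left(-178 + \frac{1}{171} \cdot \frac{186}{5} + \frac{186}{5} \cdot \frac{1}{178}\right) - 115477} = \sqrt{\left(-178 + \frac{62}{285} + \frac{93}{445}\right) - 115477} = \sqrt{- \frac{4504151}{25365} - 115477} = \sqrt{- \frac{2933578256}{25365}} = \frac{28 i \sqrt{94910985285}}{25365}$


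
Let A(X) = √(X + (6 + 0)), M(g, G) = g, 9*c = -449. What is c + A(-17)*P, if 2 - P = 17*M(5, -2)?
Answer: -449/9 - 83*I*√11 ≈ -49.889 - 275.28*I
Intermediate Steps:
c = -449/9 (c = (⅑)*(-449) = -449/9 ≈ -49.889)
A(X) = √(6 + X) (A(X) = √(X + 6) = √(6 + X))
P = -83 (P = 2 - 17*5 = 2 - 1*85 = 2 - 85 = -83)
c + A(-17)*P = -449/9 + √(6 - 17)*(-83) = -449/9 + √(-11)*(-83) = -449/9 + (I*√11)*(-83) = -449/9 - 83*I*√11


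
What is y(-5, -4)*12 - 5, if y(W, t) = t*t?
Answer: 187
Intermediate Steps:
y(W, t) = t²
y(-5, -4)*12 - 5 = (-4)²*12 - 5 = 16*12 - 5 = 192 - 5 = 187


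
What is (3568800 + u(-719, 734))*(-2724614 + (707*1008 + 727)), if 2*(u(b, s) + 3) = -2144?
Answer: -7175519119475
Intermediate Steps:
u(b, s) = -1075 (u(b, s) = -3 + (½)*(-2144) = -3 - 1072 = -1075)
(3568800 + u(-719, 734))*(-2724614 + (707*1008 + 727)) = (3568800 - 1075)*(-2724614 + (707*1008 + 727)) = 3567725*(-2724614 + (712656 + 727)) = 3567725*(-2724614 + 713383) = 3567725*(-2011231) = -7175519119475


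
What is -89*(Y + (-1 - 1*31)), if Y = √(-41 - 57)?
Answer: 2848 - 623*I*√2 ≈ 2848.0 - 881.05*I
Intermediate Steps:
Y = 7*I*√2 (Y = √(-98) = 7*I*√2 ≈ 9.8995*I)
-89*(Y + (-1 - 1*31)) = -89*(7*I*√2 + (-1 - 1*31)) = -89*(7*I*√2 + (-1 - 31)) = -89*(7*I*√2 - 32) = -89*(-32 + 7*I*√2) = 2848 - 623*I*√2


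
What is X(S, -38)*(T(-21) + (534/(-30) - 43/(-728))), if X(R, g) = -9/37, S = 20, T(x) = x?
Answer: 1269153/134680 ≈ 9.4235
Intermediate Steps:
X(R, g) = -9/37 (X(R, g) = -9*1/37 = -9/37)
X(S, -38)*(T(-21) + (534/(-30) - 43/(-728))) = -9*(-21 + (534/(-30) - 43/(-728)))/37 = -9*(-21 + (534*(-1/30) - 43*(-1/728)))/37 = -9*(-21 + (-89/5 + 43/728))/37 = -9*(-21 - 64577/3640)/37 = -9/37*(-141017/3640) = 1269153/134680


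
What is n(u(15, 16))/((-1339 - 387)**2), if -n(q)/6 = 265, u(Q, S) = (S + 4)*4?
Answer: -795/1489538 ≈ -0.00053372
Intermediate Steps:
u(Q, S) = 16 + 4*S (u(Q, S) = (4 + S)*4 = 16 + 4*S)
n(q) = -1590 (n(q) = -6*265 = -1590)
n(u(15, 16))/((-1339 - 387)**2) = -1590/(-1339 - 387)**2 = -1590/((-1726)**2) = -1590/2979076 = -1590*1/2979076 = -795/1489538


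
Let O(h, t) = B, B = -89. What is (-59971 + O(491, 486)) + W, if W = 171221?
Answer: 111161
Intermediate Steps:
O(h, t) = -89
(-59971 + O(491, 486)) + W = (-59971 - 89) + 171221 = -60060 + 171221 = 111161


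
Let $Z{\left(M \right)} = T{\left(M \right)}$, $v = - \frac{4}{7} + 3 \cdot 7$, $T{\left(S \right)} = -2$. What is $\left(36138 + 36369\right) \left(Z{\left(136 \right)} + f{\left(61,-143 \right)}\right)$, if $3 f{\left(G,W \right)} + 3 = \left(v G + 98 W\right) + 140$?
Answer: $- \frac{2137941402}{7} \approx -3.0542 \cdot 10^{8}$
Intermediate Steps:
$v = \frac{143}{7}$ ($v = \left(-4\right) \frac{1}{7} + 21 = - \frac{4}{7} + 21 = \frac{143}{7} \approx 20.429$)
$Z{\left(M \right)} = -2$
$f{\left(G,W \right)} = \frac{137}{3} + \frac{98 W}{3} + \frac{143 G}{21}$ ($f{\left(G,W \right)} = -1 + \frac{\left(\frac{143 G}{7} + 98 W\right) + 140}{3} = -1 + \frac{\left(98 W + \frac{143 G}{7}\right) + 140}{3} = -1 + \frac{140 + 98 W + \frac{143 G}{7}}{3} = -1 + \left(\frac{140}{3} + \frac{98 W}{3} + \frac{143 G}{21}\right) = \frac{137}{3} + \frac{98 W}{3} + \frac{143 G}{21}$)
$\left(36138 + 36369\right) \left(Z{\left(136 \right)} + f{\left(61,-143 \right)}\right) = \left(36138 + 36369\right) \left(-2 + \left(\frac{137}{3} + \frac{98}{3} \left(-143\right) + \frac{143}{21} \cdot 61\right)\right) = 72507 \left(-2 + \left(\frac{137}{3} - \frac{14014}{3} + \frac{8723}{21}\right)\right) = 72507 \left(-2 - \frac{29472}{7}\right) = 72507 \left(- \frac{29486}{7}\right) = - \frac{2137941402}{7}$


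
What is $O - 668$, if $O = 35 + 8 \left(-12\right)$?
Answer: $-729$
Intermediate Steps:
$O = -61$ ($O = 35 - 96 = -61$)
$O - 668 = -61 - 668 = -729$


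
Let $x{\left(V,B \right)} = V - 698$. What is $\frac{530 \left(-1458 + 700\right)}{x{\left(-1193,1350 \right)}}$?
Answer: $\frac{401740}{1891} \approx 212.45$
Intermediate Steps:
$x{\left(V,B \right)} = -698 + V$
$\frac{530 \left(-1458 + 700\right)}{x{\left(-1193,1350 \right)}} = \frac{530 \left(-1458 + 700\right)}{-698 - 1193} = \frac{530 \left(-758\right)}{-1891} = \left(-401740\right) \left(- \frac{1}{1891}\right) = \frac{401740}{1891}$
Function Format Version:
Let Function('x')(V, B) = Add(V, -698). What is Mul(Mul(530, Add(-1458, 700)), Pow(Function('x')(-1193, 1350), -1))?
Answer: Rational(401740, 1891) ≈ 212.45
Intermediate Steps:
Function('x')(V, B) = Add(-698, V)
Mul(Mul(530, Add(-1458, 700)), Pow(Function('x')(-1193, 1350), -1)) = Mul(Mul(530, Add(-1458, 700)), Pow(Add(-698, -1193), -1)) = Mul(Mul(530, -758), Pow(-1891, -1)) = Mul(-401740, Rational(-1, 1891)) = Rational(401740, 1891)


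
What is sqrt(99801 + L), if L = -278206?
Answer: I*sqrt(178405) ≈ 422.38*I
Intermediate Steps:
sqrt(99801 + L) = sqrt(99801 - 278206) = sqrt(-178405) = I*sqrt(178405)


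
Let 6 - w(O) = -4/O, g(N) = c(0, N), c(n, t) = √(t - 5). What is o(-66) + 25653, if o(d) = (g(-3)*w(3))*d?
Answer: 25653 - 968*I*√2 ≈ 25653.0 - 1369.0*I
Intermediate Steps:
c(n, t) = √(-5 + t)
g(N) = √(-5 + N)
w(O) = 6 + 4/O (w(O) = 6 - (-4)/O = 6 + 4/O)
o(d) = 44*I*d*√2/3 (o(d) = (√(-5 - 3)*(6 + 4/3))*d = (√(-8)*(6 + 4*(⅓)))*d = ((2*I*√2)*(6 + 4/3))*d = ((2*I*√2)*(22/3))*d = (44*I*√2/3)*d = 44*I*d*√2/3)
o(-66) + 25653 = (44/3)*I*(-66)*√2 + 25653 = -968*I*√2 + 25653 = 25653 - 968*I*√2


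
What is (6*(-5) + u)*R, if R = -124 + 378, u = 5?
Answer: -6350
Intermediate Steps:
R = 254
(6*(-5) + u)*R = (6*(-5) + 5)*254 = (-30 + 5)*254 = -25*254 = -6350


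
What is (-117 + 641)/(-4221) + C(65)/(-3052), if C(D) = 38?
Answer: -125689/920178 ≈ -0.13659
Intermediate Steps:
(-117 + 641)/(-4221) + C(65)/(-3052) = (-117 + 641)/(-4221) + 38/(-3052) = 524*(-1/4221) + 38*(-1/3052) = -524/4221 - 19/1526 = -125689/920178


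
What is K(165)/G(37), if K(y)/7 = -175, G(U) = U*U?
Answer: -1225/1369 ≈ -0.89481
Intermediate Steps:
G(U) = U²
K(y) = -1225 (K(y) = 7*(-175) = -1225)
K(165)/G(37) = -1225/(37²) = -1225/1369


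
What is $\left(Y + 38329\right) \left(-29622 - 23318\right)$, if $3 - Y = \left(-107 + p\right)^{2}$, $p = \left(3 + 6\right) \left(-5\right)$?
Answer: $-806170320$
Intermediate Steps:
$p = -45$ ($p = 9 \left(-5\right) = -45$)
$Y = -23101$ ($Y = 3 - \left(-107 - 45\right)^{2} = 3 - \left(-152\right)^{2} = 3 - 23104 = -23101$)
$\left(Y + 38329\right) \left(-29622 - 23318\right) = \left(-23101 + 38329\right) \left(-29622 - 23318\right) = 15228 \left(-52940\right) = -806170320$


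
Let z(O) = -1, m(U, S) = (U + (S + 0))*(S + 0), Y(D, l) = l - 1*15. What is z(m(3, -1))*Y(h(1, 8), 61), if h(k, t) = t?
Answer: -46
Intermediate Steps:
Y(D, l) = -15 + l (Y(D, l) = l - 15 = -15 + l)
m(U, S) = S*(S + U) (m(U, S) = (U + S)*S = (S + U)*S = S*(S + U))
z(m(3, -1))*Y(h(1, 8), 61) = -(-15 + 61) = -1*46 = -46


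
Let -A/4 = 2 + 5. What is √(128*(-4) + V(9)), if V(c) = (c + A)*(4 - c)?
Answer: I*√417 ≈ 20.421*I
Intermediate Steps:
A = -28 (A = -4*(2 + 5) = -4*7 = -28)
V(c) = (-28 + c)*(4 - c) (V(c) = (c - 28)*(4 - c) = (-28 + c)*(4 - c))
√(128*(-4) + V(9)) = √(128*(-4) + (-112 - 1*9² + 32*9)) = √(-512 + (-112 - 1*81 + 288)) = √(-512 + (-112 - 81 + 288)) = √(-512 + 95) = √(-417) = I*√417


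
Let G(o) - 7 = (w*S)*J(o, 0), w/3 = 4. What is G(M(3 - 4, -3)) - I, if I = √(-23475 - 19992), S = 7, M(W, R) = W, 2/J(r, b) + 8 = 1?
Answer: -17 - I*√43467 ≈ -17.0 - 208.49*I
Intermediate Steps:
J(r, b) = -2/7 (J(r, b) = 2/(-8 + 1) = 2/(-7) = 2*(-⅐) = -2/7)
w = 12 (w = 3*4 = 12)
G(o) = -17 (G(o) = 7 + (12*7)*(-2/7) = 7 + 84*(-2/7) = 7 - 24 = -17)
I = I*√43467 (I = √(-43467) = I*√43467 ≈ 208.49*I)
G(M(3 - 4, -3)) - I = -17 - I*√43467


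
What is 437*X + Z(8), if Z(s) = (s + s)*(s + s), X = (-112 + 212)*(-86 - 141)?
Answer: -9919644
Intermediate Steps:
X = -22700 (X = 100*(-227) = -22700)
Z(s) = 4*s**2 (Z(s) = (2*s)*(2*s) = 4*s**2)
437*X + Z(8) = 437*(-22700) + 4*8**2 = -9919900 + 4*64 = -9919900 + 256 = -9919644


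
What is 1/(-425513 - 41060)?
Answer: -1/466573 ≈ -2.1433e-6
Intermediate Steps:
1/(-425513 - 41060) = 1/(-466573) = -1/466573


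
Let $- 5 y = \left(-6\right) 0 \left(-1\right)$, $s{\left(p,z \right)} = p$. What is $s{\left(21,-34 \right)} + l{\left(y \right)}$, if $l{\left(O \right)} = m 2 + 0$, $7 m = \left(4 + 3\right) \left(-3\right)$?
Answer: $15$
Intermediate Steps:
$m = -3$ ($m = \frac{\left(4 + 3\right) \left(-3\right)}{7} = \frac{7 \left(-3\right)}{7} = \frac{1}{7} \left(-21\right) = -3$)
$y = 0$ ($y = - \frac{\left(-6\right) 0 \left(-1\right)}{5} = - \frac{0 \left(-1\right)}{5} = \left(- \frac{1}{5}\right) 0 = 0$)
$l{\left(O \right)} = -6$ ($l{\left(O \right)} = \left(-3\right) 2 + 0 = -6 + 0 = -6$)
$s{\left(21,-34 \right)} + l{\left(y \right)} = 21 - 6 = 15$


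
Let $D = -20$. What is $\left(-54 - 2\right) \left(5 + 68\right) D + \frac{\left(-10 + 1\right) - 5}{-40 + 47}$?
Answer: $81758$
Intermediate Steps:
$\left(-54 - 2\right) \left(5 + 68\right) D + \frac{\left(-10 + 1\right) - 5}{-40 + 47} = \left(-54 - 2\right) \left(5 + 68\right) \left(-20\right) + \frac{\left(-10 + 1\right) - 5}{-40 + 47} = \left(-56\right) 73 \left(-20\right) + \frac{-9 - 5}{7} = \left(-4088\right) \left(-20\right) - 2 = 81760 - 2 = 81758$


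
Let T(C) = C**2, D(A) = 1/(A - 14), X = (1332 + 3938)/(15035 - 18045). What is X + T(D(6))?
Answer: -33427/19264 ≈ -1.7352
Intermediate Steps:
X = -527/301 (X = 5270/(-3010) = 5270*(-1/3010) = -527/301 ≈ -1.7508)
D(A) = 1/(-14 + A)
X + T(D(6)) = -527/301 + (1/(-14 + 6))**2 = -527/301 + (1/(-8))**2 = -527/301 + (-1/8)**2 = -527/301 + 1/64 = -33427/19264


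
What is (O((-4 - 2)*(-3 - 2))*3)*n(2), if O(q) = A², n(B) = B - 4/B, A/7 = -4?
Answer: 0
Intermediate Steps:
A = -28 (A = 7*(-4) = -28)
n(B) = B - 4/B
O(q) = 784 (O(q) = (-28)² = 784)
(O((-4 - 2)*(-3 - 2))*3)*n(2) = (784*3)*(2 - 4/2) = 2352*(2 - 4*½) = 2352*(2 - 2) = 2352*0 = 0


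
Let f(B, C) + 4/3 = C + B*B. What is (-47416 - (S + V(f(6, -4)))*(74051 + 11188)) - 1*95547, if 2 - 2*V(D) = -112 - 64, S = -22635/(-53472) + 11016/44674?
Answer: -442858575278345/56876384 ≈ -7.7863e+6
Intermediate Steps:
f(B, C) = -4/3 + C + B**2 (f(B, C) = -4/3 + (C + B*B) = -4/3 + (C + B**2) = -4/3 + C + B**2)
S = 266707257/398134688 (S = -22635*(-1/53472) + 11016*(1/44674) = 7545/17824 + 5508/22337 = 266707257/398134688 ≈ 0.66989)
V(D) = 89 (V(D) = 1 - (-112 - 64)/2 = 1 - 1/2*(-176) = 1 + 88 = 89)
(-47416 - (S + V(f(6, -4)))*(74051 + 11188)) - 1*95547 = (-47416 - (266707257/398134688 + 89)*(74051 + 11188)) - 1*95547 = (-47416 - 35700694489*85239/398134688) - 95547 = (-47416 - 1*434727356792553/56876384) - 95547 = (-47416 - 434727356792553/56876384) - 95547 = -437424207416297/56876384 - 95547 = -442858575278345/56876384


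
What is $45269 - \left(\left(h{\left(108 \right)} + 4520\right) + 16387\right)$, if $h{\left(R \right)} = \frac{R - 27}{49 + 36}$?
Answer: $\frac{2070689}{85} \approx 24361.0$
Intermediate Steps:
$h{\left(R \right)} = - \frac{27}{85} + \frac{R}{85}$ ($h{\left(R \right)} = \frac{-27 + R}{85} = \left(-27 + R\right) \frac{1}{85} = - \frac{27}{85} + \frac{R}{85}$)
$45269 - \left(\left(h{\left(108 \right)} + 4520\right) + 16387\right) = 45269 - \left(\left(\left(- \frac{27}{85} + \frac{1}{85} \cdot 108\right) + 4520\right) + 16387\right) = 45269 - \left(\left(\left(- \frac{27}{85} + \frac{108}{85}\right) + 4520\right) + 16387\right) = 45269 - \left(\left(\frac{81}{85} + 4520\right) + 16387\right) = 45269 - \left(\frac{384281}{85} + 16387\right) = 45269 - \frac{1777176}{85} = \frac{2070689}{85}$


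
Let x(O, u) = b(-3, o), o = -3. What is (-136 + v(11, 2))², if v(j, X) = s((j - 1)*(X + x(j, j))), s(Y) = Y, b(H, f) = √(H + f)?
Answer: 12856 - 2320*I*√6 ≈ 12856.0 - 5682.8*I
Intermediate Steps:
x(O, u) = I*√6 (x(O, u) = √(-3 - 3) = √(-6) = I*√6)
v(j, X) = (-1 + j)*(X + I*√6) (v(j, X) = (j - 1)*(X + I*√6) = (-1 + j)*(X + I*√6))
(-136 + v(11, 2))² = (-136 + (-1*2 + 2*11 - I*√6 + I*11*√6))² = (-136 + (-2 + 22 - I*√6 + 11*I*√6))² = (-136 + (20 + 10*I*√6))² = (-116 + 10*I*√6)²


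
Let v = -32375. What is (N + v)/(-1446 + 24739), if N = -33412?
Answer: -65787/23293 ≈ -2.8243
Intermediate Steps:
(N + v)/(-1446 + 24739) = (-33412 - 32375)/(-1446 + 24739) = -65787/23293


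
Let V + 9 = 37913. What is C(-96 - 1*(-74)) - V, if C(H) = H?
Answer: -37926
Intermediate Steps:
V = 37904 (V = -9 + 37913 = 37904)
C(-96 - 1*(-74)) - V = (-96 - 1*(-74)) - 1*37904 = (-96 + 74) - 37904 = -22 - 37904 = -37926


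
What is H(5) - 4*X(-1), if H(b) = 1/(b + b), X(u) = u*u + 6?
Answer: -279/10 ≈ -27.900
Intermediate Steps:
X(u) = 6 + u² (X(u) = u² + 6 = 6 + u²)
H(b) = 1/(2*b)
H(5) - 4*X(-1) = (½)/5 - 4*(6 + (-1)²) = (½)*(⅕) - 4*(6 + 1) = ⅒ - 4*7 = ⅒ - 28 = -279/10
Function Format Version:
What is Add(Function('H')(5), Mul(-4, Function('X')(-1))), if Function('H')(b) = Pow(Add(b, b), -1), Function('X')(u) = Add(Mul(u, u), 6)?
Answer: Rational(-279, 10) ≈ -27.900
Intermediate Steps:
Function('X')(u) = Add(6, Pow(u, 2)) (Function('X')(u) = Add(Pow(u, 2), 6) = Add(6, Pow(u, 2)))
Function('H')(b) = Mul(Rational(1, 2), Pow(b, -1)) (Function('H')(b) = Pow(Mul(2, b), -1) = Mul(Rational(1, 2), Pow(b, -1)))
Add(Function('H')(5), Mul(-4, Function('X')(-1))) = Add(Mul(Rational(1, 2), Pow(5, -1)), Mul(-4, Add(6, Pow(-1, 2)))) = Add(Mul(Rational(1, 2), Rational(1, 5)), Mul(-4, Add(6, 1))) = Add(Rational(1, 10), Mul(-4, 7)) = Add(Rational(1, 10), -28) = Rational(-279, 10)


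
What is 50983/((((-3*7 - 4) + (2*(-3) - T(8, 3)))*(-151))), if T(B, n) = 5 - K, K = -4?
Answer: 50983/6040 ≈ 8.4409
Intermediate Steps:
T(B, n) = 9 (T(B, n) = 5 - 1*(-4) = 5 + 4 = 9)
50983/((((-3*7 - 4) + (2*(-3) - T(8, 3)))*(-151))) = 50983/((((-3*7 - 4) + (2*(-3) - 1*9))*(-151))) = 50983/((((-21 - 4) + (-6 - 9))*(-151))) = 50983/(((-25 - 15)*(-151))) = 50983/((-40*(-151))) = 50983/6040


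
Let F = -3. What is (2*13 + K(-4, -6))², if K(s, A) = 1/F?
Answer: 5929/9 ≈ 658.78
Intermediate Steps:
K(s, A) = -⅓ (K(s, A) = 1/(-3) = -⅓)
(2*13 + K(-4, -6))² = (2*13 - ⅓)² = (26 - ⅓)² = (77/3)² = 5929/9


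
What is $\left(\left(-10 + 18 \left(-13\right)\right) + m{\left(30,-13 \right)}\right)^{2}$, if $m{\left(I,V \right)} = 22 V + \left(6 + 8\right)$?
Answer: $266256$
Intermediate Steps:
$m{\left(I,V \right)} = 14 + 22 V$ ($m{\left(I,V \right)} = 22 V + 14 = 14 + 22 V$)
$\left(\left(-10 + 18 \left(-13\right)\right) + m{\left(30,-13 \right)}\right)^{2} = \left(\left(-10 + 18 \left(-13\right)\right) + \left(14 + 22 \left(-13\right)\right)\right)^{2} = \left(\left(-10 - 234\right) + \left(14 - 286\right)\right)^{2} = \left(-244 - 272\right)^{2} = \left(-516\right)^{2} = 266256$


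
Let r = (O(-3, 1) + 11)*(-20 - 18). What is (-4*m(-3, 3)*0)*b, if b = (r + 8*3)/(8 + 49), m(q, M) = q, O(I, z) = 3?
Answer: 0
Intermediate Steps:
r = -532 (r = (3 + 11)*(-20 - 18) = 14*(-38) = -532)
b = -508/57 (b = (-532 + 8*3)/(8 + 49) = (-532 + 24)/57 = -508*1/57 = -508/57 ≈ -8.9123)
(-4*m(-3, 3)*0)*b = (-4*(-3)*0)*(-508/57) = (12*0)*(-508/57) = 0*(-508/57) = 0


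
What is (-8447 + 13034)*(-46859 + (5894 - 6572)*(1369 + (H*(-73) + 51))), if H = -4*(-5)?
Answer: -90542793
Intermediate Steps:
H = 20
(-8447 + 13034)*(-46859 + (5894 - 6572)*(1369 + (H*(-73) + 51))) = (-8447 + 13034)*(-46859 + (5894 - 6572)*(1369 + (20*(-73) + 51))) = 4587*(-46859 - 678*(1369 + (-1460 + 51))) = 4587*(-46859 - 678*(1369 - 1409)) = 4587*(-46859 - 678*(-40)) = 4587*(-46859 + 27120) = 4587*(-19739) = -90542793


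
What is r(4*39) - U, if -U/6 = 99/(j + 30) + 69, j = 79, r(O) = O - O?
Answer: 45720/109 ≈ 419.45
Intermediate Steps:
r(O) = 0
U = -45720/109 (U = -6*(99/(79 + 30) + 69) = -6*(99/109 + 69) = -6*7620/109 = -45720/109 ≈ -419.45)
r(4*39) - U = 0 - 1*(-45720/109) = 0 + 45720/109 = 45720/109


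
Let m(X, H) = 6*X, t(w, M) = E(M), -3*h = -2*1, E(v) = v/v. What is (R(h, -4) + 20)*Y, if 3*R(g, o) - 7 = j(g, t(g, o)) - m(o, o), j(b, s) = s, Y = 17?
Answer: 1564/3 ≈ 521.33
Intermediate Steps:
E(v) = 1
h = 2/3 (h = -(-2)/3 = -1/3*(-2) = 2/3 ≈ 0.66667)
t(w, M) = 1
R(g, o) = 8/3 - 2*o (R(g, o) = 7/3 + (1 - 6*o)/3 = 7/3 + (1/3 - 2*o) = 8/3 - 2*o)
(R(h, -4) + 20)*Y = ((8/3 - 2*(-4)) + 20)*17 = ((8/3 + 8) + 20)*17 = (32/3 + 20)*17 = (92/3)*17 = 1564/3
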